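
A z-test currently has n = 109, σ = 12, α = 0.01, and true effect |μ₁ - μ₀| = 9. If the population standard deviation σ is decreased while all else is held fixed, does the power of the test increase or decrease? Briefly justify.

Power increases: a smaller σ shrinks the standard error σ/√n, moving the sampling distribution under H₁ further from the critical value.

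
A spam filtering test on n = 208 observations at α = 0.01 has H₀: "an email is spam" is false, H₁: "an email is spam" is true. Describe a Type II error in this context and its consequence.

Type II error: failing to reject H₀ when it is false — concluding that an email is spam is not supported when in fact it is. Consequence: a spam email lands in the inbox.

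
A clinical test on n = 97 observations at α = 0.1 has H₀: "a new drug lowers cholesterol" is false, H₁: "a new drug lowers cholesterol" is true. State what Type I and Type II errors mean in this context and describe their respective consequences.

Type I (false positive): concluding that a new drug lowers cholesterol when it is not — approving an ineffective drug — patients take a useless medication and may skip effective alternatives. Type II (false negative): failing to conclude that a new drug lowers cholesterol when it is — shelving an effective drug — patients miss out on a treatment that would have helped. Which is costlier depends on domain priorities and is a judgement call rather than a statistical fact.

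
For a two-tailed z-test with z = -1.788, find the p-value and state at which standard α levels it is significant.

p = 2·P(Z > |-1.788|) = 2·(1 - Φ(1.788)) ≈ 0.0738. Significant at α = 0.1.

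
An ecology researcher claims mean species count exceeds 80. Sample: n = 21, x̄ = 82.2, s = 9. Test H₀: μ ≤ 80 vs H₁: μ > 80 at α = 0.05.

t = (82.2 - 80)/(9/√21) = 1.12, df = 20. Critical t = 1.725. Fail to reject H₀.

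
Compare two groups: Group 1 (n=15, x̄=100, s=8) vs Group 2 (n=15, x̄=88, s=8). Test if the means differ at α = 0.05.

Pooled sp = 8.0. t = 4.108, df = 28. Critical t = ±2.048. Reject H₀.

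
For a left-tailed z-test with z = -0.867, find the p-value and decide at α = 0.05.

p = P(Z < -0.867) = Φ(-0.867) ≈ 0.193. Since p ≥ 0.05, fail to reject H₀ (not significant) at α = 0.05.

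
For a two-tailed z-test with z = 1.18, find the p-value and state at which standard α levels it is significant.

p = 2·P(Z > |1.18|) = 2·(1 - Φ(1.18)) ≈ 0.238. Not significant at any standard level.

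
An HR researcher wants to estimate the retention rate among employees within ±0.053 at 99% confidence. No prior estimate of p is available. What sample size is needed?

Conservative approach: use p = 0.5 (maximizes p(1-p) = 0.25). n = z²(0.25)/E² = 2.576²×0.25/0.053² = 590.6 → n = 591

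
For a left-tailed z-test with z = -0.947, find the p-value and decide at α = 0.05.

p = P(Z < -0.947) = Φ(-0.947) ≈ 0.1718. Since p ≥ 0.05, fail to reject H₀ (not significant) at α = 0.05.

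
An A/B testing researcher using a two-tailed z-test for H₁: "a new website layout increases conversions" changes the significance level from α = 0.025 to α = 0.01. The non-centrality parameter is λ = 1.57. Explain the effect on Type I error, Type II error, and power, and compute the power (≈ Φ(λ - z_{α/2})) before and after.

Decreasing α from 0.025 to 0.01:
• Type I error rate decreases (α is the Type I rate by definition).
• Critical value moves from z_{α/2} = 2.241 to 2.576, so power = Φ(λ - z_{α/2}) goes from Φ(1.57 - 2.241) = 0.251 to Φ(1.57 - 2.576) = 0.157.
• Type II error rate β = 1 - power therefore increases (0.749 → 0.843).
Appropriate when false positives are costly — here, rolling out a layout that doesn't actually help — wasted engineering effort.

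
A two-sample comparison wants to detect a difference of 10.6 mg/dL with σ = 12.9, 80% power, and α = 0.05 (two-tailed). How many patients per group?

n per group = 2(z_α/2 + z_β)²σ²/d² = 2×(1.96 + 0.84)²×12.9²/10.6² = 23.2 → n = 24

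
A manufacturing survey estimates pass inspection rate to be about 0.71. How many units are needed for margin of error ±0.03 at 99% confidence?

n = z²p(1-p)/E² = 2.576²×0.71×0.29/0.03² = 1518.1 → n = 1519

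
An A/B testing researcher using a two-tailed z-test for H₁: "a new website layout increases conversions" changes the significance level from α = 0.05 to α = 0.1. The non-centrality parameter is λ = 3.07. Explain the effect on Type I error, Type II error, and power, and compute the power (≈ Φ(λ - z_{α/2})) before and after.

Increasing α from 0.05 to 0.1:
• Type I error rate increases (α is the Type I rate by definition).
• Critical value moves from z_{α/2} = 1.96 to 1.645, so power = Φ(λ - z_{α/2}) goes from Φ(3.07 - 1.96) = 0.867 to Φ(3.07 - 1.645) = 0.923.
• Type II error rate β = 1 - power therefore decreases (0.133 → 0.077).
Appropriate when false negatives are costly — here, discarding a layout that would have improved conversions — lost revenue.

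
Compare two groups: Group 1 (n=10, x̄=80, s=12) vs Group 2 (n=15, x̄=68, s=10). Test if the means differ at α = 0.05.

Pooled sp = 10.83. t = 2.715, df = 23. Critical t = ±2.069. Reject H₀.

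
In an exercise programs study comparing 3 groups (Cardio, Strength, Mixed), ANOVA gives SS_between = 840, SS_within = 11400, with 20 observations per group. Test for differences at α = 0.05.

df_between = 2, df_within = 57. F = MS_between/MS_within = 420.0/200.0 = 2.1. F_crit ≈ 3.159. Fail to reject H₀.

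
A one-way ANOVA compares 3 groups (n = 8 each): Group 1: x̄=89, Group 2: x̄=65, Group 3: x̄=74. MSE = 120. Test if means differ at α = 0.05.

Grand mean = 76.0. SS_between = 2352.0, MS_between = 1176.0. F = 9.8, F_crit ≈ 3.467. Reject H₀.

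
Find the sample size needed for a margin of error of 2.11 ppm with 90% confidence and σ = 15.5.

n = (z*σ/E)² = (1.645×15.5/2.11)² = 146.03 → n = 147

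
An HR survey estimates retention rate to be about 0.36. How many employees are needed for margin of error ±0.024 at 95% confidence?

n = z²p(1-p)/E² = 1.96²×0.36×0.64/0.024² = 1536.6 → n = 1537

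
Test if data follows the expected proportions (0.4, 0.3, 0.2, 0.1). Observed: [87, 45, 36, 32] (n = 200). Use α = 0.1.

Expected: [80.0, 60.0, 40.0, 20.0]. χ² = 11.963. df = 3, critical = 6.251. Reject H₀.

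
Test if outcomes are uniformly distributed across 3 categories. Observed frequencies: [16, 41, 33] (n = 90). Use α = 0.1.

Expected = 30 each. χ² = Σ(O-E)²/E = 10.867. df = 2, critical value = 4.605. Reject H₀.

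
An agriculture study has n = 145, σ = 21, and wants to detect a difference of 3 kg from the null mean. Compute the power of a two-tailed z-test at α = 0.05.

SE = σ/√n = 21/√145 = 1.744. Non-centrality λ = d/SE = 3/1.744 = 1.72. Power ≈ Φ(λ - z_{α/2}) = Φ(1.72 - 1.96) = Φ(-0.24) = 0.405.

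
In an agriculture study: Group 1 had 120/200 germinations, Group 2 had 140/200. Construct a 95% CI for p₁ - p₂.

p̂₁ = 0.6, p̂₂ = 0.7. Difference = -0.1. CI = (-0.193, -0.007)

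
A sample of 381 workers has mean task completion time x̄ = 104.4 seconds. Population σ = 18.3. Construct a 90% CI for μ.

CI = x̄ ± z*(σ/√n) = 104.4 ± 1.645(18.3/√381) = 104.4 ± 1.54 = (102.86, 105.94)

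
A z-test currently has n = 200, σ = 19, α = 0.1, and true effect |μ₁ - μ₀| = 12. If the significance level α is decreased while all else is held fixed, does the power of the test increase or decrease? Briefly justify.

Power decreases: a smaller α raises the critical value, so less of the H₁ sampling distribution falls in the rejection region.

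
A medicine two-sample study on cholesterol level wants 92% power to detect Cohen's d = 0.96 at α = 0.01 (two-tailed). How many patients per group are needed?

z_{α/2} = 2.576, z_β = Φ⁻¹(0.92) = 1.405. For large effect (d = 0.96): n per group = 2(z_{α/2} + z_β)²/d² = 2(2.576 + 1.405)²/0.96² = 34.4 → 35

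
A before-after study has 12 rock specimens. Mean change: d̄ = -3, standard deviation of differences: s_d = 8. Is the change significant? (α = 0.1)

t = d̄/(s_d/√n) = -3/(8/√12) = -1.299. df = 11, critical t = ±1.796. Fail to reject H₀.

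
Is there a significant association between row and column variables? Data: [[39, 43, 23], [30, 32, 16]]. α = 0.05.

χ² = 0.061. df = 2, critical = 5.991. Fail to reject H₀. No evidence of dependence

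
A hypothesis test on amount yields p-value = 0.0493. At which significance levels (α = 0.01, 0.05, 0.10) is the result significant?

p = 0.0493. Significant at: α = 0.05, 0.1.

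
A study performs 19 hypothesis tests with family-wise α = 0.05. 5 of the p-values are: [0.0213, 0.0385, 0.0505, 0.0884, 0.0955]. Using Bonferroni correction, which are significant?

Bonferroni α = 0.05/19 = 0.00263. None of the given p-values are significant.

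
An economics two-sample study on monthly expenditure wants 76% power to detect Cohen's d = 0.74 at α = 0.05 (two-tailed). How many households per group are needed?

z_{α/2} = 1.96, z_β = Φ⁻¹(0.76) = 0.706. For medium effect (d = 0.74): n per group = 2(z_{α/2} + z_β)²/d² = 2(1.96 + 0.706)²/0.74² = 26.0 → 26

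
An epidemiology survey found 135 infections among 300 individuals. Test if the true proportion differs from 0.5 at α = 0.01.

p̂ = 0.45, p₀ = 0.5. z = (p̂ - p₀)/√(p₀(1-p₀)/n) = -1.732. Critical: ±2.576. Fail to reject H₀.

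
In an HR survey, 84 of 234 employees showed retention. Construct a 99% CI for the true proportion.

p̂ = 0.359. CI = p̂ ± z*√(p̂(1-p̂)/n) = (0.278, 0.44)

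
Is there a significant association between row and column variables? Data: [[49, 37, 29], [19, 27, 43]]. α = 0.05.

χ² = 14.441. df = 2, critical = 5.991. Reject H₀. Variables are dependent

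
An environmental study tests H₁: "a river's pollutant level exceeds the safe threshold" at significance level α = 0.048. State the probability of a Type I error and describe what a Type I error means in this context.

P(Type I error) = α = 0.048. A Type I error is rejecting H₀ when H₀ is actually true (false positive) — here, concluding that a river's pollutant level exceeds the safe threshold when in fact this is not the case. Consequence: shutting down a compliant factory unnecessarily.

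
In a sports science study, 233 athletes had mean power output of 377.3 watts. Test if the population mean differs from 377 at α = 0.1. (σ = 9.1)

z = (x̄ - μ₀)/(σ/√n) = (377.3 - 377)/(9.1/√233) = 0.503. Critical value: ±1.645. Since |0.503| ≤ 1.645, Fail to reject H₀.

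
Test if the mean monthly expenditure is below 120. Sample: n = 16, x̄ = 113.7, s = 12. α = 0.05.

t = (113.7 - 120)/(12/√16) = -2.1, df = 15. Critical t = -1.753. Reject H₀.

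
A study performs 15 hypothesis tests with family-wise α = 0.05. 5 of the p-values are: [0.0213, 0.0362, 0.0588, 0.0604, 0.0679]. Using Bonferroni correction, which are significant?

Bonferroni α = 0.05/15 = 0.00333. None of the given p-values are significant.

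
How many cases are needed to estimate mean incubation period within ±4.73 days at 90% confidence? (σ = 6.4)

n = (z*σ/E)² = (1.645×6.4/4.73)² = 5.0 → n = 5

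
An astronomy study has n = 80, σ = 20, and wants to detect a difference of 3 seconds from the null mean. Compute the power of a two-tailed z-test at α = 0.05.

SE = σ/√n = 20/√80 = 2.236. Non-centrality λ = d/SE = 3/2.236 = 1.342. Power ≈ Φ(λ - z_{α/2}) = Φ(1.342 - 1.96) = Φ(-0.618) = 0.268.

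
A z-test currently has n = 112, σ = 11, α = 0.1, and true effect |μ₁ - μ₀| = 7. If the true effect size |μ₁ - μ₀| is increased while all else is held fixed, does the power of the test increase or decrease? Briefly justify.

Power increases: a larger true effect increases the non-centrality λ = |μ₁ - μ₀|/(σ/√n).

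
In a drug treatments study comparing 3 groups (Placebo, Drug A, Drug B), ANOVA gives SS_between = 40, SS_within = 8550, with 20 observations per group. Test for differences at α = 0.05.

df_between = 2, df_within = 57. F = MS_between/MS_within = 20.0/150.0 = 0.133. F_crit ≈ 3.159. Fail to reject H₀.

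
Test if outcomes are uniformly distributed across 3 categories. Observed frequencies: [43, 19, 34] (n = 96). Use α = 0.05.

Expected = 32 each. χ² = Σ(O-E)²/E = 9.188. df = 2, critical value = 5.991. Reject H₀.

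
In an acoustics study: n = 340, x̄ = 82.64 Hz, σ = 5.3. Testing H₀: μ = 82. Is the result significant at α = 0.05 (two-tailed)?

z = (82.64 - 82)/(5.3/√340) = 2.227. Since |z| > 1.96, significant at α = 0.05.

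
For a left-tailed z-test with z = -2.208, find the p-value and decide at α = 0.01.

p = P(Z < -2.208) = Φ(-2.208) ≈ 0.0136. Since p ≥ 0.01, fail to reject H₀ (not significant) at α = 0.01.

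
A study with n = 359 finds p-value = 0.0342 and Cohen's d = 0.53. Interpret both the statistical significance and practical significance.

Statistically significant (p = 0.0342 < 0.05). Cohen's d = 0.53 indicates a medium effect size. Both statistical and practical significance should be considered.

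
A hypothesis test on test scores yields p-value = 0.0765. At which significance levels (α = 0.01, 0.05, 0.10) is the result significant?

p = 0.0765. Significant at: α = 0.1.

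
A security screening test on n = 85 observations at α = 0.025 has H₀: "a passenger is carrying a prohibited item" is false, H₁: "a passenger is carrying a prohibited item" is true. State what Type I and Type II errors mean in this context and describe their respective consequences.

Type I (false positive): concluding that a passenger is carrying a prohibited item when it is not — detaining an innocent passenger — delay and inconvenience. Type II (false negative): failing to conclude that a passenger is carrying a prohibited item when it is — letting a prohibited item through — security breach. Which is costlier depends on domain priorities and is a judgement call rather than a statistical fact.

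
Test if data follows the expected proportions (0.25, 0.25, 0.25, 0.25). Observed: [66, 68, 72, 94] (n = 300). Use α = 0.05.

Expected: [75.0, 75.0, 75.0, 75.0]. χ² = 6.667. df = 3, critical = 7.815. Fail to reject H₀.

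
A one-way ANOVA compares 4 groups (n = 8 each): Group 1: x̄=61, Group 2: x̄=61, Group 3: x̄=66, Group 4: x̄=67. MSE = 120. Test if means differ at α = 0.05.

Grand mean = 63.75. SS_between = 246.0, MS_between = 82.0. F = 0.683, F_crit ≈ 2.947. Fail to reject H₀.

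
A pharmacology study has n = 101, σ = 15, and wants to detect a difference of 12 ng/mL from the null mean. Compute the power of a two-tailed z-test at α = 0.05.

SE = σ/√n = 15/√101 = 1.493. Non-centrality λ = d/SE = 12/1.493 = 8.04. Power ≈ Φ(λ - z_{α/2}) = Φ(8.04 - 1.96) = Φ(6.08) = 1.0.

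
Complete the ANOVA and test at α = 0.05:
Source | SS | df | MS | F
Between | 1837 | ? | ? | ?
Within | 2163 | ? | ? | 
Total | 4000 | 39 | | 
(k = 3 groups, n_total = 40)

df_between = 2, df_within = 37. MS_between = 918.5, MS_within = 58.46. F = 15.712, F_crit ≈ 3.252. Reject H₀.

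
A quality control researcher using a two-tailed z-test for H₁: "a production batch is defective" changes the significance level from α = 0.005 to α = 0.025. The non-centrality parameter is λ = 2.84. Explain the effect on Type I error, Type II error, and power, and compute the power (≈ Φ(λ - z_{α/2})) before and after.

Increasing α from 0.005 to 0.025:
• Type I error rate increases (α is the Type I rate by definition).
• Critical value moves from z_{α/2} = 2.807 to 2.241, so power = Φ(λ - z_{α/2}) goes from Φ(2.84 - 2.807) = 0.513 to Φ(2.84 - 2.241) = 0.725.
• Type II error rate β = 1 - power therefore decreases (0.487 → 0.275).
Appropriate when false negatives are costly — here, shipping a defective batch — faulty products reach customers.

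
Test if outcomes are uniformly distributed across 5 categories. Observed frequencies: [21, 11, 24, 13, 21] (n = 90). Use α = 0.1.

Expected = 18 each. χ² = Σ(O-E)²/E = 7.111. df = 4, critical value = 7.779. Fail to reject H₀.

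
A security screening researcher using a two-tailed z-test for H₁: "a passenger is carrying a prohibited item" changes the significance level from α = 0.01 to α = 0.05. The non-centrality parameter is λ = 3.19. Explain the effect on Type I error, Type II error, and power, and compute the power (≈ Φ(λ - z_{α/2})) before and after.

Increasing α from 0.01 to 0.05:
• Type I error rate increases (α is the Type I rate by definition).
• Critical value moves from z_{α/2} = 2.576 to 1.96, so power = Φ(λ - z_{α/2}) goes from Φ(3.19 - 2.576) = 0.73 to Φ(3.19 - 1.96) = 0.891.
• Type II error rate β = 1 - power therefore decreases (0.27 → 0.109).
Appropriate when false negatives are costly — here, letting a prohibited item through — security breach.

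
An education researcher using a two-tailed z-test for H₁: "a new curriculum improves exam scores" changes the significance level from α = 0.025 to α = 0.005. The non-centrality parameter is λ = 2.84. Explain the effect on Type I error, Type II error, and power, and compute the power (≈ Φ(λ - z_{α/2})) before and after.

Decreasing α from 0.025 to 0.005:
• Type I error rate decreases (α is the Type I rate by definition).
• Critical value moves from z_{α/2} = 2.241 to 2.807, so power = Φ(λ - z_{α/2}) goes from Φ(2.84 - 2.241) = 0.725 to Φ(2.84 - 2.807) = 0.513.
• Type II error rate β = 1 - power therefore increases (0.275 → 0.487).
Appropriate when false positives are costly — here, adopting a curriculum that gives no real benefit — disruption for nothing.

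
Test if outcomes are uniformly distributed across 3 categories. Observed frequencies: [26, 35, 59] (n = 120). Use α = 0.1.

Expected = 40 each. χ² = Σ(O-E)²/E = 14.55. df = 2, critical value = 4.605. Reject H₀.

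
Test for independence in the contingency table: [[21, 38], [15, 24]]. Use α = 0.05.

χ² = 0.083. df = 1, critical = 3.841. Fail to reject H₀. No evidence of dependence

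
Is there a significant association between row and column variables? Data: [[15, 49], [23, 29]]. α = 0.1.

χ² = 5.631. df = 1, critical = 2.706. Reject H₀. Variables are dependent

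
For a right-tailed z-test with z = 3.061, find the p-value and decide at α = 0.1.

p = P(Z > 3.061) = 1 - Φ(3.061) ≈ 0.0011. Since p < 0.1, reject H₀ (significant) at α = 0.1.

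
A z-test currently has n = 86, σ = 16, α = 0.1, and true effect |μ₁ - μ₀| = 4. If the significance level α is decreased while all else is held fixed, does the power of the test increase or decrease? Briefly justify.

Power decreases: a smaller α raises the critical value, so less of the H₁ sampling distribution falls in the rejection region.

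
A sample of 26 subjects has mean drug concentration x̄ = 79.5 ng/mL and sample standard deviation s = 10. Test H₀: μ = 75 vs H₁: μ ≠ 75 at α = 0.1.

t = (x̄ - μ₀)/(s/√n) = (79.5 - 75)/(10/√26) = 2.295. df = 25, critical t = ±1.708. Reject H₀.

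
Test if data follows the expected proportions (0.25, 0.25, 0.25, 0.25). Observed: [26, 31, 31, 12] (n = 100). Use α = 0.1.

Expected: [25.0, 25.0, 25.0, 25.0]. χ² = 9.68. df = 3, critical = 6.251. Reject H₀.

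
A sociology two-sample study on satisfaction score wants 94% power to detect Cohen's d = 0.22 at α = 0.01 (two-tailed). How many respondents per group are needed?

z_{α/2} = 2.576, z_β = Φ⁻¹(0.94) = 1.555. For small effect (d = 0.22): n per group = 2(z_{α/2} + z_β)²/d² = 2(2.576 + 1.555)²/0.22² = 705.2 → 706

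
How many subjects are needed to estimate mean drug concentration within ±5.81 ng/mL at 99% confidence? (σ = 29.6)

n = (z*σ/E)² = (2.576×29.6/5.81)² = 172.2 → n = 173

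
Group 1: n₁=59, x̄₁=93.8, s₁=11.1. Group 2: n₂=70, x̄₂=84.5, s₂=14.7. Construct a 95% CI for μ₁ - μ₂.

Difference = 9.3. SE = √(11.1²/59 + 14.7²/70) = 2.275. CI = (4.84, 13.76)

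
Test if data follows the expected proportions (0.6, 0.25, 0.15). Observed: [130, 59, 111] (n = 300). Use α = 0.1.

Expected: [180.0, 75.0, 45.0]. χ² = 114.102. df = 2, critical = 4.605. Reject H₀.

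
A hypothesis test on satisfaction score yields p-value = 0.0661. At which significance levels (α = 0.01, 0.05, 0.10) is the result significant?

p = 0.0661. Significant at: α = 0.1.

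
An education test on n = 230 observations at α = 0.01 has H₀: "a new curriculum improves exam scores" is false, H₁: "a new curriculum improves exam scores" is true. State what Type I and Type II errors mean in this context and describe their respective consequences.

Type I (false positive): concluding that a new curriculum improves exam scores when it is not — adopting a curriculum that gives no real benefit — disruption for nothing. Type II (false negative): failing to conclude that a new curriculum improves exam scores when it is — keeping the old curriculum when the new one would have helped students. Which is costlier depends on domain priorities and is a judgement call rather than a statistical fact.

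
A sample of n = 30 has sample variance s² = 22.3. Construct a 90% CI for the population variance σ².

df = 29. χ²_{0.05} = 42.557, χ²_{0.95} = 17.708. CI for σ² = ((n-1)s²/χ²_{α/2}, (n-1)s²/χ²_{1-α/2}) = (29·22.3/42.557, 29·22.3/17.708) = (15.2, 36.52)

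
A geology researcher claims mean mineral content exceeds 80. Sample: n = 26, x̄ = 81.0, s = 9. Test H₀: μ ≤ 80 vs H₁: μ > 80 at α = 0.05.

t = (81.0 - 80)/(9/√26) = 0.567, df = 25. Critical t = 1.708. Fail to reject H₀.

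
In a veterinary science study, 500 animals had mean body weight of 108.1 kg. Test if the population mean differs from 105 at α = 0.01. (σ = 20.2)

z = (x̄ - μ₀)/(σ/√n) = (108.1 - 105)/(20.2/√500) = 3.432. Critical value: ±2.576. Since |3.432| > 2.576, Reject H₀.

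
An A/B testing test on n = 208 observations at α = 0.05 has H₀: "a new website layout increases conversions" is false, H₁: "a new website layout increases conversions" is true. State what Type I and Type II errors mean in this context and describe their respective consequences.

Type I (false positive): concluding that a new website layout increases conversions when it is not — rolling out a layout that doesn't actually help — wasted engineering effort. Type II (false negative): failing to conclude that a new website layout increases conversions when it is — discarding a layout that would have improved conversions — lost revenue. Which is costlier depends on domain priorities and is a judgement call rather than a statistical fact.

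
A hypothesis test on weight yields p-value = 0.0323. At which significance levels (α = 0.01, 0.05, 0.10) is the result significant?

p = 0.0323. Significant at: α = 0.05, 0.1.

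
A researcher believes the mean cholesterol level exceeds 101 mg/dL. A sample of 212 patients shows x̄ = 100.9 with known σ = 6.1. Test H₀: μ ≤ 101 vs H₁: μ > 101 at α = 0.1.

z = -0.239. Critical value: 1.28. Fail to reject H₀.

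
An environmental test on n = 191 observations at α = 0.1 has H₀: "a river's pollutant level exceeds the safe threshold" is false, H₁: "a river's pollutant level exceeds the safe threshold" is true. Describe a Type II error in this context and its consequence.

Type II error: failing to reject H₀ when it is false — concluding that a river's pollutant level exceeds the safe threshold is not supported when in fact it is. Consequence: allowing unsafe pollution to continue.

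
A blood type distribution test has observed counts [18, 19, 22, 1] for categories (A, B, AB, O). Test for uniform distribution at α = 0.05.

Expected = 15 each. χ² = Σ(O-E)²/E = 18.0. df = 3, critical value = 7.815. Reject H₀.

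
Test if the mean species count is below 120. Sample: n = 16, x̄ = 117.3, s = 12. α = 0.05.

t = (117.3 - 120)/(12/√16) = -0.9, df = 15. Critical t = -1.753. Fail to reject H₀.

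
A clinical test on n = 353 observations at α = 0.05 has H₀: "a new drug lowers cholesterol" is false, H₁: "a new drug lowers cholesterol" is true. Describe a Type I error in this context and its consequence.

Type I error: rejecting H₀ when it is true — concluding that a new drug lowers cholesterol when in fact it is not. Consequence: approving an ineffective drug — patients take a useless medication and may skip effective alternatives.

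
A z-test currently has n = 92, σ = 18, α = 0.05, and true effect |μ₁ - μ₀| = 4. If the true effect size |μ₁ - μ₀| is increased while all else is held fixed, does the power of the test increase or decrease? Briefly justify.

Power increases: a larger true effect increases the non-centrality λ = |μ₁ - μ₀|/(σ/√n).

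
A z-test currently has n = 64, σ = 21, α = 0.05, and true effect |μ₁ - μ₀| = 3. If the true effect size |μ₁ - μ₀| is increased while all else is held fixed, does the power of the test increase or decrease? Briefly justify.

Power increases: a larger true effect increases the non-centrality λ = |μ₁ - μ₀|/(σ/√n).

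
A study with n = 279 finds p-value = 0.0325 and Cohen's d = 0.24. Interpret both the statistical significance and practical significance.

Statistically significant (p = 0.0325 < 0.05). Cohen's d = 0.24 indicates a small effect size. Both statistical and practical significance should be considered.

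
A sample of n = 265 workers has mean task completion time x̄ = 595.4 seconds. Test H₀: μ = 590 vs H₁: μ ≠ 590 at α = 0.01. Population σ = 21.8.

z = (x̄ - μ₀)/(σ/√n) = (595.4 - 590)/(21.8/√265) = 4.032. Critical value: ±2.576. Since |4.032| > 2.576, Reject H₀.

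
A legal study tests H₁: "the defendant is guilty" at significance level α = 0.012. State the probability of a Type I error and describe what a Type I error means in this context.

P(Type I error) = α = 0.012. A Type I error is rejecting H₀ when H₀ is actually true (false positive) — here, concluding that the defendant is guilty when in fact this is not the case. Consequence: convicting an innocent person.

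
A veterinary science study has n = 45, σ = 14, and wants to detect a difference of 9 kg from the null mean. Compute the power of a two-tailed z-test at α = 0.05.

SE = σ/√n = 14/√45 = 2.087. Non-centrality λ = d/SE = 9/2.087 = 4.312. Power ≈ Φ(λ - z_{α/2}) = Φ(4.312 - 1.96) = Φ(2.352) = 0.991.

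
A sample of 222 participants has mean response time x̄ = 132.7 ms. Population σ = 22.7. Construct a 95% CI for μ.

CI = x̄ ± z*(σ/√n) = 132.7 ± 1.96(22.7/√222) = 132.7 ± 2.99 = (129.71, 135.69)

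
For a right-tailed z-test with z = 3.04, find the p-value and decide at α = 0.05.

p = P(Z > 3.04) = 1 - Φ(3.04) ≈ 0.0012. Since p < 0.05, reject H₀ (significant) at α = 0.05.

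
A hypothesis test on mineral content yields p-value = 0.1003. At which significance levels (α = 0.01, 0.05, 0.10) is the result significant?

p = 0.1003. Not significant at any of the given levels.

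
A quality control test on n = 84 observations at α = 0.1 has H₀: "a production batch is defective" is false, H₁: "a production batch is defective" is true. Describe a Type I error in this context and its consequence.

Type I error: rejecting H₀ when it is true — concluding that a production batch is defective when in fact it is not. Consequence: scrapping a good batch — wasted material and cost for no reason.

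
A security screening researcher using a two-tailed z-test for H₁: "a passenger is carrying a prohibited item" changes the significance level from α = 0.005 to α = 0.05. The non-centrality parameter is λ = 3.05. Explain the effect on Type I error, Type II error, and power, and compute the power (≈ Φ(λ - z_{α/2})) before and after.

Increasing α from 0.005 to 0.05:
• Type I error rate increases (α is the Type I rate by definition).
• Critical value moves from z_{α/2} = 2.807 to 1.96, so power = Φ(λ - z_{α/2}) goes from Φ(3.05 - 2.807) = 0.596 to Φ(3.05 - 1.96) = 0.862.
• Type II error rate β = 1 - power therefore decreases (0.404 → 0.138).
Appropriate when false negatives are costly — here, letting a prohibited item through — security breach.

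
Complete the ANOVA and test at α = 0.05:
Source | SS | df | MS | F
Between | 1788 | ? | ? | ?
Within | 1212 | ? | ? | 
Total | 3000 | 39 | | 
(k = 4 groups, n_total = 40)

df_between = 3, df_within = 36. MS_between = 596.0, MS_within = 33.67. F = 17.703, F_crit ≈ 2.866. Reject H₀.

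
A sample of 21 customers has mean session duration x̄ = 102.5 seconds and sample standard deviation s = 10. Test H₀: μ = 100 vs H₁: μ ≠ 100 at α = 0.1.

t = (x̄ - μ₀)/(s/√n) = (102.5 - 100)/(10/√21) = 1.146. df = 20, critical t = ±1.725. Fail to reject H₀.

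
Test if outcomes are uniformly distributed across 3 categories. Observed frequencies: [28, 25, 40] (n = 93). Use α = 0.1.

Expected = 31 each. χ² = Σ(O-E)²/E = 4.065. df = 2, critical value = 4.605. Fail to reject H₀.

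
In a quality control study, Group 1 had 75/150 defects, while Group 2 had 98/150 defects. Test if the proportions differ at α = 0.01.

p̂₁ = 0.5, p̂₂ = 0.653, pooled p̂ = 0.577. z = -2.688. Critical: ±2.576. Reject H₀.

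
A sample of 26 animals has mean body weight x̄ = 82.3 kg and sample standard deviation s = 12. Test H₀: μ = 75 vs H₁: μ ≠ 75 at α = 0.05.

t = (x̄ - μ₀)/(s/√n) = (82.3 - 75)/(12/√26) = 3.102. df = 25, critical t = ±2.06. Reject H₀.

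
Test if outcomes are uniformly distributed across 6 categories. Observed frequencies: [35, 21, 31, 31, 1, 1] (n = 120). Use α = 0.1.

Expected = 20 each. χ² = Σ(O-E)²/E = 59.5. df = 5, critical value = 9.236. Reject H₀.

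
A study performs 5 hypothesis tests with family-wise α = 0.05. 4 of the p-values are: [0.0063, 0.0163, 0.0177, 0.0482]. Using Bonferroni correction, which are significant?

Bonferroni α = 0.05/5 = 0.01. Significant p-values: [0.0063]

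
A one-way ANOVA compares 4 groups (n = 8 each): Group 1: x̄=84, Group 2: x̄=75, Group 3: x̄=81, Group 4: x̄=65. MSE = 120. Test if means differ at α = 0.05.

Grand mean = 76.25. SS_between = 1686.0, MS_between = 562.0. F = 4.683, F_crit ≈ 2.947. Reject H₀.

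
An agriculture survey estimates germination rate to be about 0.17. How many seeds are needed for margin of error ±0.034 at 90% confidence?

n = z²p(1-p)/E² = 1.645²×0.17×0.83/0.034² = 330.3 → n = 331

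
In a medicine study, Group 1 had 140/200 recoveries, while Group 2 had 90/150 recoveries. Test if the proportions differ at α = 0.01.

p̂₁ = 0.7, p̂₂ = 0.6, pooled p̂ = 0.657. z = 1.95. Critical: ±2.576. Fail to reject H₀.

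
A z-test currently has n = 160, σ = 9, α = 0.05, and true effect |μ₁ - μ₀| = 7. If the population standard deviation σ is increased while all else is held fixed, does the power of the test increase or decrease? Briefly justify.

Power decreases: a larger σ inflates the standard error σ/√n, pulling the sampling distribution under H₁ back toward the critical value.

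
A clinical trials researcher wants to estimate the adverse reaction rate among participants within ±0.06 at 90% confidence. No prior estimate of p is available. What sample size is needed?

Conservative approach: use p = 0.5 (maximizes p(1-p) = 0.25). n = z²(0.25)/E² = 1.645²×0.25/0.06² = 187.9 → n = 188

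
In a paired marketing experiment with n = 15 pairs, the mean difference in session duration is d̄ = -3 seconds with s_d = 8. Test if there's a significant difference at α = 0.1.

t = d̄/(s_d/√n) = -3/(8/√15) = -1.452. df = 14, critical t = ±1.761. Fail to reject H₀.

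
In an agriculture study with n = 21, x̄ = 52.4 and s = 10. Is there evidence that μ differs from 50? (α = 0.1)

t = (x̄ - μ₀)/(s/√n) = (52.4 - 50)/(10/√21) = 1.1. df = 20, critical t = ±1.725. Fail to reject H₀.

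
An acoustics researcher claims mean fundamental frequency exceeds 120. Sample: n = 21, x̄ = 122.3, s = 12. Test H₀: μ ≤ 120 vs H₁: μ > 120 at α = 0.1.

t = (122.3 - 120)/(12/√21) = 0.878, df = 20. Critical t = 1.325. Fail to reject H₀.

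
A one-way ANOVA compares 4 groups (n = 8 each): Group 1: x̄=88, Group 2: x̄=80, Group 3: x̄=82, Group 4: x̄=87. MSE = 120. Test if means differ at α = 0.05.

Grand mean = 84.25. SS_between = 358.0, MS_between = 119.33. F = 0.994, F_crit ≈ 2.947. Fail to reject H₀.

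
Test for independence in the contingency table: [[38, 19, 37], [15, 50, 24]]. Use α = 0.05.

χ² = 26.562. df = 2, critical = 5.991. Reject H₀. Variables are dependent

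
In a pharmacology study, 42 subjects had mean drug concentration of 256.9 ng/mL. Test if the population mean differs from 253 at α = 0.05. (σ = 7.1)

z = (x̄ - μ₀)/(σ/√n) = (256.9 - 253)/(7.1/√42) = 3.56. Critical value: ±1.96. Since |3.56| > 1.96, Reject H₀.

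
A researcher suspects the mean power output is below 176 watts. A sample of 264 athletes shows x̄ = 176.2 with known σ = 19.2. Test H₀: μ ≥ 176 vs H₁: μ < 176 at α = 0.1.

z = 0.169. Critical value: -1.28. Fail to reject H₀.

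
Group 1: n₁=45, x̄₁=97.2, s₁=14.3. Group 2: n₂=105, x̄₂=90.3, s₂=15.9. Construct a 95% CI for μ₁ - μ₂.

Difference = 6.9. SE = √(14.3²/45 + 15.9²/105) = 2.637. CI = (1.73, 12.07)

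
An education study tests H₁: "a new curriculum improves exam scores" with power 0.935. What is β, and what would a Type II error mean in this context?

β = 1 - power = 1 - 0.935 = 0.065. A Type II error is failing to reject H₀ when H₀ is false (false negative) — here, failing to conclude that a new curriculum improves exam scores when in fact it is true. Consequence: keeping the old curriculum when the new one would have helped students.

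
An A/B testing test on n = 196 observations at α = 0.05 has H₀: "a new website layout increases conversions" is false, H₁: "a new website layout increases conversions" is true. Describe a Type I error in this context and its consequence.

Type I error: rejecting H₀ when it is true — concluding that a new website layout increases conversions when in fact it is not. Consequence: rolling out a layout that doesn't actually help — wasted engineering effort.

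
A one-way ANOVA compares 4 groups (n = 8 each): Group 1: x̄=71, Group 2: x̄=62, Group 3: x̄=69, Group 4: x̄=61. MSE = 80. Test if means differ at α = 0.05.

Grand mean = 65.75. SS_between = 598.0, MS_between = 199.33. F = 2.492, F_crit ≈ 2.947. Fail to reject H₀.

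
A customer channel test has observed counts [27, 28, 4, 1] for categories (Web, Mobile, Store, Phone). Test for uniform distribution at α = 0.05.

Expected = 15 each. χ² = Σ(O-E)²/E = 42.0. df = 3, critical value = 7.815. Reject H₀.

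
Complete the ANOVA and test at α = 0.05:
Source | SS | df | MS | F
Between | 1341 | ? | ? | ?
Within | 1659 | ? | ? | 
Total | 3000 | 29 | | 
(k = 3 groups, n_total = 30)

df_between = 2, df_within = 27. MS_between = 670.5, MS_within = 61.44. F = 10.912, F_crit ≈ 3.354. Reject H₀.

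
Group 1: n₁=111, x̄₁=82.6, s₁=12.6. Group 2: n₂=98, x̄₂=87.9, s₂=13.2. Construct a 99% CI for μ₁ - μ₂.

Difference = -5.3. SE = √(12.6²/111 + 13.2²/98) = 1.791. CI = (-9.91, -0.69)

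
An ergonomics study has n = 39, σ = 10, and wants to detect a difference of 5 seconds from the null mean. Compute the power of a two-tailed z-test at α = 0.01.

SE = σ/√n = 10/√39 = 1.601. Non-centrality λ = d/SE = 5/1.601 = 3.122. Power ≈ Φ(λ - z_{α/2}) = Φ(3.122 - 2.576) = Φ(0.546) = 0.708.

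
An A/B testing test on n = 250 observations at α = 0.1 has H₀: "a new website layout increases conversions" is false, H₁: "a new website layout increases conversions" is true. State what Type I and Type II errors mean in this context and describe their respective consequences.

Type I (false positive): concluding that a new website layout increases conversions when it is not — rolling out a layout that doesn't actually help — wasted engineering effort. Type II (false negative): failing to conclude that a new website layout increases conversions when it is — discarding a layout that would have improved conversions — lost revenue. Which is costlier depends on domain priorities and is a judgement call rather than a statistical fact.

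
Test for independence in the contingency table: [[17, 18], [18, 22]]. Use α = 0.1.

χ² = 0.096. df = 1, critical = 2.706. Fail to reject H₀. No evidence of dependence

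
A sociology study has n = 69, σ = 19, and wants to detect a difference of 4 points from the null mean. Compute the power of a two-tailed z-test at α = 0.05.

SE = σ/√n = 19/√69 = 2.287. Non-centrality λ = d/SE = 4/2.287 = 1.749. Power ≈ Φ(λ - z_{α/2}) = Φ(1.749 - 1.96) = Φ(-0.211) = 0.416.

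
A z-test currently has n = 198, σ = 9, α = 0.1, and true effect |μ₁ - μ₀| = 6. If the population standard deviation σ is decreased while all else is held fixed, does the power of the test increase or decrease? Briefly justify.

Power increases: a smaller σ shrinks the standard error σ/√n, moving the sampling distribution under H₁ further from the critical value.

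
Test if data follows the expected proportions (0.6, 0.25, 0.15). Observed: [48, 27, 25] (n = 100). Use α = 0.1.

Expected: [60.0, 25.0, 15.0]. χ² = 9.227. df = 2, critical = 4.605. Reject H₀.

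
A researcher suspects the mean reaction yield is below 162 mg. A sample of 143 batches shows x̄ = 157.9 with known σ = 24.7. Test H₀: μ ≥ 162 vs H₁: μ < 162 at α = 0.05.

z = -1.985. Critical value: -1.645. Reject H₀.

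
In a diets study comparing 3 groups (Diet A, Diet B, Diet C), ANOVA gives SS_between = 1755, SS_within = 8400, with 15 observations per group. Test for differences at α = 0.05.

df_between = 2, df_within = 42. F = MS_between/MS_within = 877.5/200.0 = 4.388. F_crit ≈ 3.22. Reject H₀. At least one mean differs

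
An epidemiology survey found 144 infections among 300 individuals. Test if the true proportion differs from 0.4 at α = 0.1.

p̂ = 0.48, p₀ = 0.4. z = (p̂ - p₀)/√(p₀(1-p₀)/n) = 2.828. Critical: ±1.645. Reject H₀.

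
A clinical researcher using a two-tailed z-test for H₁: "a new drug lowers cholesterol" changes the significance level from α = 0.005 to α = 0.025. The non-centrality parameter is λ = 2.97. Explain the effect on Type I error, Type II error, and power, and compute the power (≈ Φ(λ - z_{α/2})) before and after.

Increasing α from 0.005 to 0.025:
• Type I error rate increases (α is the Type I rate by definition).
• Critical value moves from z_{α/2} = 2.807 to 2.241, so power = Φ(λ - z_{α/2}) goes from Φ(2.97 - 2.807) = 0.565 to Φ(2.97 - 2.241) = 0.767.
• Type II error rate β = 1 - power therefore decreases (0.435 → 0.233).
Appropriate when false negatives are costly — here, shelving an effective drug — patients miss out on a treatment that would have helped.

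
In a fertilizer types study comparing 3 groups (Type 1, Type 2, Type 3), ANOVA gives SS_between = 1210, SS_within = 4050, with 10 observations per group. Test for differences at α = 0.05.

df_between = 2, df_within = 27. F = MS_between/MS_within = 605.0/150.0 = 4.033. F_crit ≈ 3.354. Reject H₀. At least one mean differs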